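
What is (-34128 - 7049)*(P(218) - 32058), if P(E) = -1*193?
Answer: 1327999427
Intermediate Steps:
P(E) = -193
(-34128 - 7049)*(P(218) - 32058) = (-34128 - 7049)*(-193 - 32058) = -41177*(-32251) = 1327999427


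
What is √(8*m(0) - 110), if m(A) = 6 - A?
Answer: I*√62 ≈ 7.874*I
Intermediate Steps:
√(8*m(0) - 110) = √(8*(6 - 1*0) - 110) = √(8*(6 + 0) - 110) = √(8*6 - 110) = √(48 - 110) = √(-62) = I*√62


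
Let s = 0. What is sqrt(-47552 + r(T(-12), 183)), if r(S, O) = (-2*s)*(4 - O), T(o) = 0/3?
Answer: 8*I*sqrt(743) ≈ 218.06*I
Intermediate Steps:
T(o) = 0 (T(o) = 0*(1/3) = 0)
r(S, O) = 0 (r(S, O) = (-2*0)*(4 - O) = 0*(4 - O) = 0)
sqrt(-47552 + r(T(-12), 183)) = sqrt(-47552 + 0) = sqrt(-47552) = 8*I*sqrt(743)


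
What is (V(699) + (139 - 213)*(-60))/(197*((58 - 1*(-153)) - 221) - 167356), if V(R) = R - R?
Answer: -740/28221 ≈ -0.026222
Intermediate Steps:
V(R) = 0
(V(699) + (139 - 213)*(-60))/(197*((58 - 1*(-153)) - 221) - 167356) = (0 + (139 - 213)*(-60))/(197*((58 - 1*(-153)) - 221) - 167356) = (0 - 74*(-60))/(197*((58 + 153) - 221) - 167356) = (0 + 4440)/(197*(211 - 221) - 167356) = 4440/(197*(-10) - 167356) = 4440/(-1970 - 167356) = 4440/(-169326) = 4440*(-1/169326) = -740/28221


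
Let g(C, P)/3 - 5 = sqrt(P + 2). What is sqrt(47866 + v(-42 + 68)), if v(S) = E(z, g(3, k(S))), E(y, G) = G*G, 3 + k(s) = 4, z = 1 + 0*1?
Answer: sqrt(48118 + 90*sqrt(3)) ≈ 219.71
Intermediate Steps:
z = 1 (z = 1 + 0 = 1)
k(s) = 1 (k(s) = -3 + 4 = 1)
g(C, P) = 15 + 3*sqrt(2 + P) (g(C, P) = 15 + 3*sqrt(P + 2) = 15 + 3*sqrt(2 + P))
E(y, G) = G**2
v(S) = (15 + 3*sqrt(3))**2 (v(S) = (15 + 3*sqrt(2 + 1))**2 = (15 + 3*sqrt(3))**2)
sqrt(47866 + v(-42 + 68)) = sqrt(47866 + (252 + 90*sqrt(3))) = sqrt(48118 + 90*sqrt(3))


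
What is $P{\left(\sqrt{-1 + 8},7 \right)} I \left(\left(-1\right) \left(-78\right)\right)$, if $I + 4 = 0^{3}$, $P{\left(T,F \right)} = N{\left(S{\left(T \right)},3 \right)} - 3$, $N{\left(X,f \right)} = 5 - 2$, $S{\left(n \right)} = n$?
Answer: $0$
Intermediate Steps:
$N{\left(X,f \right)} = 3$ ($N{\left(X,f \right)} = 5 - 2 = 3$)
$P{\left(T,F \right)} = 0$ ($P{\left(T,F \right)} = 3 - 3 = 0$)
$I = -4$ ($I = -4 + 0^{3} = -4 + 0 = -4$)
$P{\left(\sqrt{-1 + 8},7 \right)} I \left(\left(-1\right) \left(-78\right)\right) = 0 \left(-4\right) \left(\left(-1\right) \left(-78\right)\right) = 0 \cdot 78 = 0$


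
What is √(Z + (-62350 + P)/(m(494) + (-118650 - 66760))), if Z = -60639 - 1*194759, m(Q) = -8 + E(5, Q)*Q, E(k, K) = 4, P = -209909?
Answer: I*√8594339819095394/183442 ≈ 505.37*I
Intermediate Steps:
m(Q) = -8 + 4*Q
Z = -255398 (Z = -60639 - 194759 = -255398)
√(Z + (-62350 + P)/(m(494) + (-118650 - 66760))) = √(-255398 + (-62350 - 209909)/((-8 + 4*494) + (-118650 - 66760))) = √(-255398 - 272259/((-8 + 1976) - 185410)) = √(-255398 - 272259/(1968 - 185410)) = √(-255398 - 272259/(-183442)) = √(-255398 - 272259*(-1/183442)) = √(-255398 + 272259/183442) = √(-46850447657/183442) = I*√8594339819095394/183442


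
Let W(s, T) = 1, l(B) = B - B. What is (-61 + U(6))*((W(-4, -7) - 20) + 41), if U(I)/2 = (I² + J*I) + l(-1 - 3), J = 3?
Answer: 1034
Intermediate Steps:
l(B) = 0
U(I) = 2*I² + 6*I (U(I) = 2*((I² + 3*I) + 0) = 2*(I² + 3*I) = 2*I² + 6*I)
(-61 + U(6))*((W(-4, -7) - 20) + 41) = (-61 + 2*6*(3 + 6))*((1 - 20) + 41) = (-61 + 2*6*9)*(-19 + 41) = (-61 + 108)*22 = 47*22 = 1034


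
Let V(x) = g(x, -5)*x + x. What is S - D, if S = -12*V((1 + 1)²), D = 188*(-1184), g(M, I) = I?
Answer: 222784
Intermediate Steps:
V(x) = -4*x (V(x) = -5*x + x = -4*x)
D = -222592
S = 192 (S = -(-48)*(1 + 1)² = -(-48)*2² = -(-48)*4 = -12*(-16) = 192)
S - D = 192 - 1*(-222592) = 192 + 222592 = 222784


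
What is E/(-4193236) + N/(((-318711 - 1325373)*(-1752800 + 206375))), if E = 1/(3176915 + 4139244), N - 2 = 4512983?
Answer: 3461276802277317611/1949958257302627769306070 ≈ 1.7751e-6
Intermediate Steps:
N = 4512985 (N = 2 + 4512983 = 4512985)
E = 1/7316159 ≈ 1.3668e-7
E/(-4193236) + N/(((-318711 - 1325373)*(-1752800 + 206375))) = (1/7316159)/(-4193236) + 4512985/(((-318711 - 1325373)*(-1752800 + 206375))) = (1/7316159)*(-1/4193236) + 4512985/((-1644084*(-1546425))) = -1/30678381300524 + 4512985/2542452599700 = -1/30678381300524 + 4512985*(1/2542452599700) = -1/30678381300524 + 902597/508490519940 = 3461276802277317611/1949958257302627769306070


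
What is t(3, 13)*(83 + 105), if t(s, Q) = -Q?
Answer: -2444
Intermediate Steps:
t(3, 13)*(83 + 105) = (-1*13)*(83 + 105) = -13*188 = -2444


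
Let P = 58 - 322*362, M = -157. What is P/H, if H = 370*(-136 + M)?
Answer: 58253/54205 ≈ 1.0747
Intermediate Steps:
P = -116506 (P = 58 - 116564 = -116506)
H = -108410 (H = 370*(-136 - 157) = 370*(-293) = -108410)
P/H = -116506/(-108410) = -116506*(-1/108410) = 58253/54205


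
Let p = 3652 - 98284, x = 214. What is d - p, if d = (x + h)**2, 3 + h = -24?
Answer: 129601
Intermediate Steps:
h = -27 (h = -3 - 24 = -27)
d = 34969 (d = (214 - 27)**2 = 187**2 = 34969)
p = -94632
d - p = 34969 - 1*(-94632) = 34969 + 94632 = 129601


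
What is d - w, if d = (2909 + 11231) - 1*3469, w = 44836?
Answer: -34165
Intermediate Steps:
d = 10671 (d = 14140 - 3469 = 10671)
d - w = 10671 - 1*44836 = 10671 - 44836 = -34165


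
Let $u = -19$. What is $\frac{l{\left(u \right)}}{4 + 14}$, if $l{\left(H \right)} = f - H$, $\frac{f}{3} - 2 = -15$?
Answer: $- \frac{10}{9} \approx -1.1111$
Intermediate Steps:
$f = -39$ ($f = 6 + 3 \left(-15\right) = 6 - 45 = -39$)
$l{\left(H \right)} = -39 - H$
$\frac{l{\left(u \right)}}{4 + 14} = \frac{-39 - -19}{4 + 14} = \frac{-39 + 19}{18} = \left(-20\right) \frac{1}{18} = - \frac{10}{9}$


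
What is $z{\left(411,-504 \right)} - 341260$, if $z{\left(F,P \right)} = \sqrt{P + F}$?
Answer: $-341260 + i \sqrt{93} \approx -3.4126 \cdot 10^{5} + 9.6436 i$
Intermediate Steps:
$z{\left(F,P \right)} = \sqrt{F + P}$
$z{\left(411,-504 \right)} - 341260 = \sqrt{411 - 504} - 341260 = \sqrt{-93} - 341260 = i \sqrt{93} - 341260 = -341260 + i \sqrt{93}$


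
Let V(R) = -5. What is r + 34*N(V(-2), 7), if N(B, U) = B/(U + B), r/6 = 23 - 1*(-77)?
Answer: 515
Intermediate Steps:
r = 600 (r = 6*(23 - 1*(-77)) = 6*(23 + 77) = 6*100 = 600)
N(B, U) = B/(B + U)
r + 34*N(V(-2), 7) = 600 + 34*(-5/(-5 + 7)) = 600 + 34*(-5/2) = 600 - 85 = 515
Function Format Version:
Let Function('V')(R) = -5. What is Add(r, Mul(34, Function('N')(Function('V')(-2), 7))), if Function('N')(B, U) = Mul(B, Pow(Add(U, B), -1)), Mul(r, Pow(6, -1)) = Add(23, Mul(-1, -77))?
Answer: 515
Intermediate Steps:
r = 600 (r = Mul(6, Add(23, Mul(-1, -77))) = Mul(6, Add(23, 77)) = Mul(6, 100) = 600)
Function('N')(B, U) = Mul(B, Pow(Add(B, U), -1))
Add(r, Mul(34, Function('N')(Function('V')(-2), 7))) = Add(600, Mul(34, Mul(-5, Pow(Add(-5, 7), -1)))) = Add(600, Mul(34, Mul(-5, Pow(2, -1)))) = Add(600, Mul(34, Mul(-5, Rational(1, 2)))) = Add(600, Mul(34, Rational(-5, 2))) = Add(600, -85) = 515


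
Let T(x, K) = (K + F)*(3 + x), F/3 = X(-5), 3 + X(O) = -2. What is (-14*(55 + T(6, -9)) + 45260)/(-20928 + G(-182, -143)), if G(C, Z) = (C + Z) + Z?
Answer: -7919/3566 ≈ -2.2207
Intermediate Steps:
X(O) = -5 (X(O) = -3 - 2 = -5)
F = -15 (F = 3*(-5) = -15)
T(x, K) = (-15 + K)*(3 + x) (T(x, K) = (K - 15)*(3 + x) = (-15 + K)*(3 + x))
G(C, Z) = C + 2*Z
(-14*(55 + T(6, -9)) + 45260)/(-20928 + G(-182, -143)) = (-14*(55 + (-45 - 15*6 + 3*(-9) - 9*6)) + 45260)/(-20928 + (-182 + 2*(-143))) = (-14*(55 + (-45 - 90 - 27 - 54)) + 45260)/(-20928 + (-182 - 286)) = (-14*(55 - 216) + 45260)/(-20928 - 468) = (-14*(-161) + 45260)/(-21396) = (2254 + 45260)*(-1/21396) = 47514*(-1/21396) = -7919/3566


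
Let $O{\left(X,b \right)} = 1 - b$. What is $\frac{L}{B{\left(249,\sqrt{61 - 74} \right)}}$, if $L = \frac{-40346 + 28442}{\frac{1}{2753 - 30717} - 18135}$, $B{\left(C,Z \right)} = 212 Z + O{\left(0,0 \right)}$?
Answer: $\frac{332883456}{296300696053493} - \frac{70571292672 i \sqrt{13}}{296300696053493} \approx 1.1235 \cdot 10^{-6} - 0.00085875 i$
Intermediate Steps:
$B{\left(C,Z \right)} = 1 + 212 Z$ ($B{\left(C,Z \right)} = 212 Z + \left(1 - 0\right) = 212 Z + \left(1 + 0\right) = 212 Z + 1 = 1 + 212 Z$)
$L = \frac{332883456}{507127141}$ ($L = - \frac{11904}{\frac{1}{-27964} - 18135} = - \frac{11904}{- \frac{1}{27964} - 18135} = - \frac{11904}{- \frac{507127141}{27964}} = \left(-11904\right) \left(- \frac{27964}{507127141}\right) = \frac{332883456}{507127141} \approx 0.65641$)
$\frac{L}{B{\left(249,\sqrt{61 - 74} \right)}} = \frac{332883456}{507127141 \left(1 + 212 \sqrt{61 - 74}\right)} = \frac{332883456}{507127141 \left(1 + 212 \sqrt{-13}\right)} = \frac{332883456}{507127141 \left(1 + 212 i \sqrt{13}\right)}$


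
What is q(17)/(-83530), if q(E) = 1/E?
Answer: -1/1420010 ≈ -7.0422e-7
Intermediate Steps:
q(17)/(-83530) = 1/(17*(-83530)) = (1/17)*(-1/83530) = -1/1420010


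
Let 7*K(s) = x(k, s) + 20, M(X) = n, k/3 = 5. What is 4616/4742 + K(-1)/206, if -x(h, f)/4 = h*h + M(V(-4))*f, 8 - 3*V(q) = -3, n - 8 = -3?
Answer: 644538/1709491 ≈ 0.37704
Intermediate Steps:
k = 15 (k = 3*5 = 15)
n = 5 (n = 8 - 3 = 5)
V(q) = 11/3 (V(q) = 8/3 - ⅓*(-3) = 8/3 + 1 = 11/3)
M(X) = 5
x(h, f) = -20*f - 4*h² (x(h, f) = -4*(h*h + 5*f) = -4*(h² + 5*f) = -20*f - 4*h²)
K(s) = -880/7 - 20*s/7 (K(s) = ((-20*s - 4*15²) + 20)/7 = ((-20*s - 4*225) + 20)/7 = ((-20*s - 900) + 20)/7 = ((-900 - 20*s) + 20)/7 = (-880 - 20*s)/7 = -880/7 - 20*s/7)
4616/4742 + K(-1)/206 = 4616/4742 + (-880/7 - 20/7*(-1))/206 = 4616*(1/4742) + (-880/7 + 20/7)*(1/206) = 2308/2371 - 860/7*1/206 = 2308/2371 - 430/721 = 644538/1709491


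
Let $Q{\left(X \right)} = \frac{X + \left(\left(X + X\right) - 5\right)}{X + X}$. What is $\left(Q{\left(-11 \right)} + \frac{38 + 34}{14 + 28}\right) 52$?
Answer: $\frac{13780}{77} \approx 178.96$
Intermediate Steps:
$Q{\left(X \right)} = \frac{-5 + 3 X}{2 X}$ ($Q{\left(X \right)} = \frac{X + \left(2 X - 5\right)}{2 X} = \left(X + \left(-5 + 2 X\right)\right) \frac{1}{2 X} = \left(-5 + 3 X\right) \frac{1}{2 X} = \frac{-5 + 3 X}{2 X}$)
$\left(Q{\left(-11 \right)} + \frac{38 + 34}{14 + 28}\right) 52 = \left(\frac{-5 + 3 \left(-11\right)}{2 \left(-11\right)} + \frac{38 + 34}{14 + 28}\right) 52 = \left(\frac{1}{2} \left(- \frac{1}{11}\right) \left(-5 - 33\right) + \frac{72}{42}\right) 52 = \left(\frac{1}{2} \left(- \frac{1}{11}\right) \left(-38\right) + 72 \cdot \frac{1}{42}\right) 52 = \left(\frac{19}{11} + \frac{12}{7}\right) 52 = \frac{265}{77} \cdot 52 = \frac{13780}{77}$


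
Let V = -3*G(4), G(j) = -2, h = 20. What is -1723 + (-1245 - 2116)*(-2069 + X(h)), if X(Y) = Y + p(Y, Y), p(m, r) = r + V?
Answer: 6797580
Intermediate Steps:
V = 6 (V = -3*(-2) = 6)
p(m, r) = 6 + r (p(m, r) = r + 6 = 6 + r)
X(Y) = 6 + 2*Y (X(Y) = Y + (6 + Y) = 6 + 2*Y)
-1723 + (-1245 - 2116)*(-2069 + X(h)) = -1723 + (-1245 - 2116)*(-2069 + (6 + 2*20)) = -1723 - 3361*(-2069 + (6 + 40)) = -1723 - 3361*(-2069 + 46) = -1723 - 3361*(-2023) = -1723 + 6799303 = 6797580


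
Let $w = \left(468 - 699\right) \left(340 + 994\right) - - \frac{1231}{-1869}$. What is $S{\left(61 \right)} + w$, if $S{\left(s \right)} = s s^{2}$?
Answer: $- \frac{151713568}{1869} \approx -81174.0$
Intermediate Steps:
$S{\left(s \right)} = s^{3}$
$w = - \frac{575941057}{1869}$ ($w = \left(-231\right) 1334 - \left(-1231\right) \left(- \frac{1}{1869}\right) = -308154 - \frac{1231}{1869} = - \frac{575941057}{1869} \approx -3.0815 \cdot 10^{5}$)
$S{\left(61 \right)} + w = 61^{3} - \frac{575941057}{1869} = 226981 - \frac{575941057}{1869} = - \frac{151713568}{1869}$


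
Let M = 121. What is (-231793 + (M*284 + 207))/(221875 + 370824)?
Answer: -197222/592699 ≈ -0.33275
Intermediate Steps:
(-231793 + (M*284 + 207))/(221875 + 370824) = (-231793 + (121*284 + 207))/(221875 + 370824) = (-231793 + (34364 + 207))/592699 = (-231793 + 34571)*(1/592699) = -197222*1/592699 = -197222/592699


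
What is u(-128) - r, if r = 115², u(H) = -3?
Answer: -13228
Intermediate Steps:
r = 13225
u(-128) - r = -3 - 1*13225 = -3 - 13225 = -13228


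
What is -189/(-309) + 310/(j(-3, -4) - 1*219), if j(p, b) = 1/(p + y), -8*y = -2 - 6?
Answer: -36203/45217 ≈ -0.80065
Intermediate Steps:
y = 1 (y = -(-2 - 6)/8 = -⅛*(-8) = 1)
j(p, b) = 1/(1 + p) (j(p, b) = 1/(p + 1) = 1/(1 + p))
-189/(-309) + 310/(j(-3, -4) - 1*219) = -189/(-309) + 310/(1/(1 - 3) - 1*219) = -189*(-1/309) + 310/(1/(-2) - 219) = 63/103 + 310/(-½ - 219) = 63/103 + 310/(-439/2) = 63/103 + 310*(-2/439) = 63/103 - 620/439 = -36203/45217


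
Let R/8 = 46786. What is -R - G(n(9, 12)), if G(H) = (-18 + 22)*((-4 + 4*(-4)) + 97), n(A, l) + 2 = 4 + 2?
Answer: -374596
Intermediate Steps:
R = 374288 (R = 8*46786 = 374288)
n(A, l) = 4 (n(A, l) = -2 + (4 + 2) = -2 + 6 = 4)
G(H) = 308 (G(H) = 4*((-4 - 16) + 97) = 4*(-20 + 97) = 4*77 = 308)
-R - G(n(9, 12)) = -1*374288 - 1*308 = -374288 - 308 = -374596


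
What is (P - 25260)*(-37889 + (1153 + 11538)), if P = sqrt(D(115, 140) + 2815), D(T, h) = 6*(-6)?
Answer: 636501480 - 25198*sqrt(2779) ≈ 6.3517e+8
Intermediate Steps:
D(T, h) = -36
P = sqrt(2779) (P = sqrt(-36 + 2815) = sqrt(2779) ≈ 52.716)
(P - 25260)*(-37889 + (1153 + 11538)) = (sqrt(2779) - 25260)*(-37889 + (1153 + 11538)) = (-25260 + sqrt(2779))*(-37889 + 12691) = (-25260 + sqrt(2779))*(-25198) = 636501480 - 25198*sqrt(2779)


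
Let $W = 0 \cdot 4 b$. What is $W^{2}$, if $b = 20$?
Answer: $0$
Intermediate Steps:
$W = 0$ ($W = 0 \cdot 4 \cdot 20 = 0 \cdot 20 = 0$)
$W^{2} = 0^{2} = 0$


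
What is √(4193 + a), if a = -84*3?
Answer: √3941 ≈ 62.777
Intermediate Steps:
a = -252
√(4193 + a) = √(4193 - 252) = √3941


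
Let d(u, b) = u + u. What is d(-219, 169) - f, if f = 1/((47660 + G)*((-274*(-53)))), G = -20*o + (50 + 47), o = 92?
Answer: -292061323213/666806674 ≈ -438.00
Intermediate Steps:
d(u, b) = 2*u
G = -1743 (G = -20*92 + (50 + 47) = -1840 + 97 = -1743)
f = 1/666806674 (f = 1/((47660 - 1743)*((-274*(-53)))) = 1/(45917*14522) = (1/45917)*(1/14522) = 1/666806674 ≈ 1.4997e-9)
d(-219, 169) - f = 2*(-219) - 1*1/666806674 = -438 - 1/666806674 = -292061323213/666806674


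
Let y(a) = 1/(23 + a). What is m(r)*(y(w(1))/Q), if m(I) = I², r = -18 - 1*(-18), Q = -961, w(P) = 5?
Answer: 0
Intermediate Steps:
r = 0 (r = -18 + 18 = 0)
m(r)*(y(w(1))/Q) = 0²*(1/((23 + 5)*(-961))) = 0*(-1/961/28) = 0*((1/28)*(-1/961)) = 0*(-1/26908) = 0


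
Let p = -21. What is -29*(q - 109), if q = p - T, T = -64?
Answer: 1914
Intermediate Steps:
q = 43 (q = -21 - 1*(-64) = -21 + 64 = 43)
-29*(q - 109) = -29*(43 - 109) = -29*(-66) = 1914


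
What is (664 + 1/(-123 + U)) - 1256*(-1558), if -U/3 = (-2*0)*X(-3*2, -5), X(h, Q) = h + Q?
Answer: 240773975/123 ≈ 1.9575e+6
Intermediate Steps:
X(h, Q) = Q + h
U = 0 (U = -3*(-2*0)*(-5 - 3*2) = -0*(-5 - 6) = -0*(-11) = -3*0 = 0)
(664 + 1/(-123 + U)) - 1256*(-1558) = (664 + 1/(-123 + 0)) - 1256*(-1558) = (664 + 1/(-123)) + 1956848 = (664 - 1/123) + 1956848 = 81671/123 + 1956848 = 240773975/123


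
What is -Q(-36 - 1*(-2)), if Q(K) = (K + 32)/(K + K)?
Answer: -1/34 ≈ -0.029412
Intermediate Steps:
Q(K) = (32 + K)/(2*K) (Q(K) = (32 + K)/((2*K)) = (32 + K)*(1/(2*K)) = (32 + K)/(2*K))
-Q(-36 - 1*(-2)) = -(32 + (-36 - 1*(-2)))/(2*(-36 - 1*(-2))) = -(32 + (-36 + 2))/(2*(-36 + 2)) = -(32 - 34)/(2*(-34)) = -(-1)*(-2)/(2*34) = -1*1/34 = -1/34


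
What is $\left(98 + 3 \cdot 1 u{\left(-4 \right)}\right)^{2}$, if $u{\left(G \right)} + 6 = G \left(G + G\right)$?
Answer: $30976$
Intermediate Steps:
$u{\left(G \right)} = -6 + 2 G^{2}$ ($u{\left(G \right)} = -6 + G \left(G + G\right) = -6 + G 2 G = -6 + 2 G^{2}$)
$\left(98 + 3 \cdot 1 u{\left(-4 \right)}\right)^{2} = \left(98 + 3 \cdot 1 \left(-6 + 2 \left(-4\right)^{2}\right)\right)^{2} = \left(98 + 3 \left(-6 + 2 \cdot 16\right)\right)^{2} = \left(98 + 3 \left(-6 + 32\right)\right)^{2} = \left(98 + 3 \cdot 26\right)^{2} = \left(98 + 78\right)^{2} = 176^{2} = 30976$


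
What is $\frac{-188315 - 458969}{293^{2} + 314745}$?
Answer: $- \frac{323642}{200297} \approx -1.6158$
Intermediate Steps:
$\frac{-188315 - 458969}{293^{2} + 314745} = - \frac{647284}{85849 + 314745} = - \frac{647284}{400594} = \left(-647284\right) \frac{1}{400594} = - \frac{323642}{200297}$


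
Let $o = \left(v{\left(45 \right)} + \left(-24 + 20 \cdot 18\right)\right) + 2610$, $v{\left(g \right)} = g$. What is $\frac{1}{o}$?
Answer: $\frac{1}{2991} \approx 0.00033434$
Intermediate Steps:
$o = 2991$ ($o = \left(45 + \left(-24 + 20 \cdot 18\right)\right) + 2610 = \left(45 + \left(-24 + 360\right)\right) + 2610 = \left(45 + 336\right) + 2610 = 381 + 2610 = 2991$)
$\frac{1}{o} = \frac{1}{2991}$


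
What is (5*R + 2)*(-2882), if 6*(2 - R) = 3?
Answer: -27379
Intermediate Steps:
R = 3/2 (R = 2 - ⅙*3 = 2 - ½ = 3/2 ≈ 1.5000)
(5*R + 2)*(-2882) = (5*(3/2) + 2)*(-2882) = (15/2 + 2)*(-2882) = (19/2)*(-2882) = -27379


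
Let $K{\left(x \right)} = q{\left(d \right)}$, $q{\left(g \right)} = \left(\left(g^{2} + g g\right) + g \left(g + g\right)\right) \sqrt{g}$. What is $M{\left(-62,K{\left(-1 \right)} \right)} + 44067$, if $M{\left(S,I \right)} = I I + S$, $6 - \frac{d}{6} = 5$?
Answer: $168421$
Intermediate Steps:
$d = 6$ ($d = 36 - 30 = 6$)
$q{\left(g \right)} = 4 g^{\frac{5}{2}}$ ($q{\left(g \right)} = \left(\left(g^{2} + g^{2}\right) + g 2 g\right) \sqrt{g} = \left(2 g^{2} + 2 g^{2}\right) \sqrt{g} = 4 g^{2} \sqrt{g} = 4 g^{\frac{5}{2}}$)
$K{\left(x \right)} = 144 \sqrt{6}$ ($K{\left(x \right)} = 4 \cdot 6^{\frac{5}{2}} = 4 \cdot 36 \sqrt{6} = 144 \sqrt{6}$)
$M{\left(S,I \right)} = S + I^{2}$ ($M{\left(S,I \right)} = I^{2} + S = S + I^{2}$)
$M{\left(-62,K{\left(-1 \right)} \right)} + 44067 = \left(-62 + \left(144 \sqrt{6}\right)^{2}\right) + 44067 = \left(-62 + 124416\right) + 44067 = 124354 + 44067 = 168421$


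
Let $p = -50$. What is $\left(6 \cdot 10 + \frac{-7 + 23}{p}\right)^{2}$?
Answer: $\frac{2226064}{625} \approx 3561.7$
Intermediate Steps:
$\left(6 \cdot 10 + \frac{-7 + 23}{p}\right)^{2} = \left(6 \cdot 10 + \frac{-7 + 23}{-50}\right)^{2} = \left(60 + 16 \left(- \frac{1}{50}\right)\right)^{2} = \left(60 - \frac{8}{25}\right)^{2} = \left(\frac{1492}{25}\right)^{2} = \frac{2226064}{625}$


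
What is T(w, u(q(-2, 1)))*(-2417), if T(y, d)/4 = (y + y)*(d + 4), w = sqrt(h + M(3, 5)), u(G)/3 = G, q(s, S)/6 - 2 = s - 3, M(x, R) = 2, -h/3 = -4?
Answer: 966800*sqrt(14) ≈ 3.6174e+6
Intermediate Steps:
h = 12 (h = -3*(-4) = 12)
q(s, S) = -6 + 6*s (q(s, S) = 12 + 6*(s - 3) = 12 + 6*(-3 + s) = 12 + (-18 + 6*s) = -6 + 6*s)
u(G) = 3*G
w = sqrt(14) (w = sqrt(12 + 2) = sqrt(14) ≈ 3.7417)
T(y, d) = 8*y*(4 + d) (T(y, d) = 4*((y + y)*(d + 4)) = 4*((2*y)*(4 + d)) = 4*(2*y*(4 + d)) = 8*y*(4 + d))
T(w, u(q(-2, 1)))*(-2417) = (8*sqrt(14)*(4 + 3*(-6 + 6*(-2))))*(-2417) = (8*sqrt(14)*(4 + 3*(-6 - 12)))*(-2417) = (8*sqrt(14)*(4 + 3*(-18)))*(-2417) = (8*sqrt(14)*(4 - 54))*(-2417) = (8*sqrt(14)*(-50))*(-2417) = -400*sqrt(14)*(-2417) = 966800*sqrt(14)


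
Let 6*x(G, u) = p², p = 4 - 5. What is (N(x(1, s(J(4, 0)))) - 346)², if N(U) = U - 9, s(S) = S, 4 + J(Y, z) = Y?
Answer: 4532641/36 ≈ 1.2591e+5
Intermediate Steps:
J(Y, z) = -4 + Y
p = -1
x(G, u) = ⅙ (x(G, u) = (⅙)*(-1)² = (⅙)*1 = ⅙)
N(U) = -9 + U
(N(x(1, s(J(4, 0)))) - 346)² = ((-9 + ⅙) - 346)² = (-53/6 - 346)² = (-2129/6)² = 4532641/36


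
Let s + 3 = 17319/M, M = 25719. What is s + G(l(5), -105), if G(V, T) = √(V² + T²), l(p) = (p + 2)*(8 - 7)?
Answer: -19946/8573 + 7*√226 ≈ 102.91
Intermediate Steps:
l(p) = 2 + p (l(p) = (2 + p)*1 = 2 + p)
G(V, T) = √(T² + V²)
s = -19946/8573 (s = -3 + 17319/25719 = -3 + 17319*(1/25719) = -3 + 5773/8573 = -19946/8573 ≈ -2.3266)
s + G(l(5), -105) = -19946/8573 + √((-105)² + (2 + 5)²) = -19946/8573 + √(11025 + 7²) = -19946/8573 + √(11025 + 49) = -19946/8573 + √11074 = -19946/8573 + 7*√226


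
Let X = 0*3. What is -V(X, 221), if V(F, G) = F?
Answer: 0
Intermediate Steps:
X = 0
-V(X, 221) = -1*0 = 0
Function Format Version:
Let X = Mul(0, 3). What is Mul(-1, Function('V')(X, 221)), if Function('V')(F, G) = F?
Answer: 0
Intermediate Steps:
X = 0
Mul(-1, Function('V')(X, 221)) = Mul(-1, 0) = 0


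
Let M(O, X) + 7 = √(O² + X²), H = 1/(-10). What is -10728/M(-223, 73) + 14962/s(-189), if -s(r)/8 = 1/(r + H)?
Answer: 778185720299/2200360 - 10728*√55058/55009 ≈ 3.5362e+5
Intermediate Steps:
H = -⅒ ≈ -0.10000
s(r) = -8/(-⅒ + r) (s(r) = -8/(r - ⅒) = -8/(-⅒ + r))
M(O, X) = -7 + √(O² + X²)
-10728/M(-223, 73) + 14962/s(-189) = -10728/(-7 + √((-223)² + 73²)) + 14962/((-80/(-1 + 10*(-189)))) = -10728/(-7 + √(49729 + 5329)) + 14962/((-80/(-1 - 1890))) = -10728/(-7 + √55058) + 14962/((-80/(-1891))) = -10728/(-7 + √55058) + 14962/((-80*(-1/1891))) = -10728/(-7 + √55058) + 14962/(80/1891) = -10728/(-7 + √55058) + 14962*(1891/80) = -10728/(-7 + √55058) + 14146571/40 = 14146571/40 - 10728/(-7 + √55058)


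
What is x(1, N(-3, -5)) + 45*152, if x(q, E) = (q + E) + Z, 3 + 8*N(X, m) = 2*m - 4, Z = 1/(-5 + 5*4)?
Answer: 820673/120 ≈ 6838.9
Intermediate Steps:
Z = 1/15 (Z = 1/(-5 + 20) = 1/15 ≈ 0.066667)
N(X, m) = -7/8 + m/4 (N(X, m) = -3/8 + (2*m - 4)/8 = -3/8 + (-4 + 2*m)/8 = -3/8 + (-1/2 + m/4) = -7/8 + m/4)
x(q, E) = 1/15 + E + q (x(q, E) = (q + E) + 1/15 = (E + q) + 1/15 = 1/15 + E + q)
x(1, N(-3, -5)) + 45*152 = (1/15 + (-7/8 + (1/4)*(-5)) + 1) + 45*152 = (1/15 + (-7/8 - 5/4) + 1) + 6840 = (1/15 - 17/8 + 1) + 6840 = -127/120 + 6840 = 820673/120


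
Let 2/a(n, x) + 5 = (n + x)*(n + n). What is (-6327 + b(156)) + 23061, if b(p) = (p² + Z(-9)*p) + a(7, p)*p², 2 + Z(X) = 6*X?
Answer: 8185910/253 ≈ 32355.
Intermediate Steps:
Z(X) = -2 + 6*X
a(n, x) = 2/(-5 + 2*n*(n + x)) (a(n, x) = 2/(-5 + (n + x)*(n + n)) = 2/(-5 + (n + x)*(2*n)) = 2/(-5 + 2*n*(n + x)))
b(p) = p² - 56*p + 2*p²/(93 + 14*p) (b(p) = (p² + (-2 + 6*(-9))*p) + (2/(-5 + 2*7² + 2*7*p))*p² = (p² + (-2 - 54)*p) + (2/(-5 + 2*49 + 14*p))*p² = (p² - 56*p) + (2/(-5 + 98 + 14*p))*p² = (p² - 56*p) + (2/(93 + 14*p))*p² = (p² - 56*p) + 2*p²/(93 + 14*p) = p² - 56*p + 2*p²/(93 + 14*p))
(-6327 + b(156)) + 23061 = (-6327 + 156*(-5208 - 689*156 + 14*156²)/(93 + 14*156)) + 23061 = (-6327 + 156*(-5208 - 107484 + 14*24336)/(93 + 2184)) + 23061 = (-6327 + 156*(-5208 - 107484 + 340704)/2277) + 23061 = (-6327 + 156*(1/2277)*228012) + 23061 = (-6327 + 3952208/253) + 23061 = 2351477/253 + 23061 = 8185910/253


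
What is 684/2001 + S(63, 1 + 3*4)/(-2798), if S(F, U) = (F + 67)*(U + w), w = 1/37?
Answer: -9095146/34525921 ≈ -0.26343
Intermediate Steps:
w = 1/37 ≈ 0.027027
S(F, U) = (67 + F)*(1/37 + U) (S(F, U) = (F + 67)*(U + 1/37) = (67 + F)*(1/37 + U))
684/2001 + S(63, 1 + 3*4)/(-2798) = 684/2001 + (67/37 + 67*(1 + 3*4) + (1/37)*63 + 63*(1 + 3*4))/(-2798) = 684*(1/2001) + (67/37 + 67*(1 + 12) + 63/37 + 63*(1 + 12))*(-1/2798) = 228/667 + (67/37 + 67*13 + 63/37 + 63*13)*(-1/2798) = 228/667 + (67/37 + 871 + 63/37 + 819)*(-1/2798) = 228/667 + (62660/37)*(-1/2798) = 228/667 - 31330/51763 = -9095146/34525921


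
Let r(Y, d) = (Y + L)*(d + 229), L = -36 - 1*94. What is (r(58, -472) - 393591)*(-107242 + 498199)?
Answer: -147036972915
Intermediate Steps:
L = -130 (L = -36 - 94 = -130)
r(Y, d) = (-130 + Y)*(229 + d) (r(Y, d) = (Y - 130)*(d + 229) = (-130 + Y)*(229 + d))
(r(58, -472) - 393591)*(-107242 + 498199) = ((-29770 - 130*(-472) + 229*58 + 58*(-472)) - 393591)*(-107242 + 498199) = ((-29770 + 61360 + 13282 - 27376) - 393591)*390957 = (17496 - 393591)*390957 = -376095*390957 = -147036972915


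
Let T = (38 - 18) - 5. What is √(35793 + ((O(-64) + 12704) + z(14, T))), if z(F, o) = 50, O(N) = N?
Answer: 3*√5387 ≈ 220.19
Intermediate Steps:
T = 15 (T = 20 - 5 = 15)
√(35793 + ((O(-64) + 12704) + z(14, T))) = √(35793 + ((-64 + 12704) + 50)) = √(35793 + (12640 + 50)) = √(35793 + 12690) = √48483 = 3*√5387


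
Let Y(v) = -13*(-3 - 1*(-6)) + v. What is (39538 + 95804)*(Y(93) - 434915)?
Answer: -58854957462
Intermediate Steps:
Y(v) = -39 + v (Y(v) = -13*(-3 + 6) + v = -13*3 + v = -39 + v)
(39538 + 95804)*(Y(93) - 434915) = (39538 + 95804)*((-39 + 93) - 434915) = 135342*(54 - 434915) = 135342*(-434861) = -58854957462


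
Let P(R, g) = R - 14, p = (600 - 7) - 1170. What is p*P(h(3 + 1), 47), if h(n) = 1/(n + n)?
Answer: 64047/8 ≈ 8005.9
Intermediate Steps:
h(n) = 1/(2*n)
p = -577 (p = 593 - 1170 = -577)
P(R, g) = -14 + R
p*P(h(3 + 1), 47) = -577*(-14 + 1/(2*(3 + 1))) = -577*(-14 + (½)/4) = -577*(-14 + (½)*(¼)) = -577*(-14 + ⅛) = -577*(-111/8) = 64047/8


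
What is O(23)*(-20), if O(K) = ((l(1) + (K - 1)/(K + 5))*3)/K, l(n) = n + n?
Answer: -1170/161 ≈ -7.2671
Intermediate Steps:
l(n) = 2*n
O(K) = (6 + 3*(-1 + K)/(5 + K))/K (O(K) = ((2*1 + (K - 1)/(K + 5))*3)/K = ((2 + (-1 + K)/(5 + K))*3)/K = (6 + 3*(-1 + K)/(5 + K))/K)
O(23)*(-20) = (9*(3 + 23)/(23*(5 + 23)))*(-20) = (9*(1/23)*26/28)*(-20) = (9*(1/23)*(1/28)*26)*(-20) = (117/322)*(-20) = -1170/161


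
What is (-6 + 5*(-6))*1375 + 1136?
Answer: -48364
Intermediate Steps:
(-6 + 5*(-6))*1375 + 1136 = (-6 - 30)*1375 + 1136 = -36*1375 + 1136 = -49500 + 1136 = -48364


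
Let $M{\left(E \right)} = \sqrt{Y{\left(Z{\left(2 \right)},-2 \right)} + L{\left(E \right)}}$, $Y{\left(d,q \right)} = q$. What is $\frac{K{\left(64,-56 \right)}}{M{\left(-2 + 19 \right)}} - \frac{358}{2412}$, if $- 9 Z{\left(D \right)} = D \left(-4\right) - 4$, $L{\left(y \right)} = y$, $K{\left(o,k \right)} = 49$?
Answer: $- \frac{179}{1206} + \frac{49 \sqrt{15}}{15} \approx 12.503$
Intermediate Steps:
$Z{\left(D \right)} = \frac{4}{9} + \frac{4 D}{9}$ ($Z{\left(D \right)} = - \frac{D \left(-4\right) - 4}{9} = - \frac{- 4 D - 4}{9} = - \frac{-4 - 4 D}{9} = \frac{4}{9} + \frac{4 D}{9}$)
$M{\left(E \right)} = \sqrt{-2 + E}$
$\frac{K{\left(64,-56 \right)}}{M{\left(-2 + 19 \right)}} - \frac{358}{2412} = \frac{49}{\sqrt{-2 + \left(-2 + 19\right)}} - \frac{358}{2412} = \frac{49}{\sqrt{-2 + 17}} - \frac{179}{1206} = \frac{49}{\sqrt{15}} - \frac{179}{1206} = 49 \frac{\sqrt{15}}{15} - \frac{179}{1206} = \frac{49 \sqrt{15}}{15} - \frac{179}{1206} = - \frac{179}{1206} + \frac{49 \sqrt{15}}{15}$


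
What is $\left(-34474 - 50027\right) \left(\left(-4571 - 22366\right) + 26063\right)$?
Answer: $73853874$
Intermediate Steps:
$\left(-34474 - 50027\right) \left(\left(-4571 - 22366\right) + 26063\right) = - 84501 \left(\left(-4571 - 22366\right) + 26063\right) = - 84501 \left(-26937 + 26063\right) = \left(-84501\right) \left(-874\right) = 73853874$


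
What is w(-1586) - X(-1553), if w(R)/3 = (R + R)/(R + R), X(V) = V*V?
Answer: -2411806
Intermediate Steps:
X(V) = V**2
w(R) = 3 (w(R) = 3*((R + R)/(R + R)) = 3*((2*R)/((2*R))) = 3*((2*R)*(1/(2*R))) = 3*1 = 3)
w(-1586) - X(-1553) = 3 - 1*(-1553)**2 = 3 - 1*2411809 = 3 - 2411809 = -2411806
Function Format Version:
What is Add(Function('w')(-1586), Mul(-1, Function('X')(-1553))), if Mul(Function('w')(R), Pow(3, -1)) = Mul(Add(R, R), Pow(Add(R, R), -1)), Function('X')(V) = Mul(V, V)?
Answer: -2411806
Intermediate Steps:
Function('X')(V) = Pow(V, 2)
Function('w')(R) = 3 (Function('w')(R) = Mul(3, Mul(Add(R, R), Pow(Add(R, R), -1))) = Mul(3, Mul(Mul(2, R), Pow(Mul(2, R), -1))) = Mul(3, Mul(Mul(2, R), Mul(Rational(1, 2), Pow(R, -1)))) = Mul(3, 1) = 3)
Add(Function('w')(-1586), Mul(-1, Function('X')(-1553))) = Add(3, Mul(-1, Pow(-1553, 2))) = Add(3, Mul(-1, 2411809)) = Add(3, -2411809) = -2411806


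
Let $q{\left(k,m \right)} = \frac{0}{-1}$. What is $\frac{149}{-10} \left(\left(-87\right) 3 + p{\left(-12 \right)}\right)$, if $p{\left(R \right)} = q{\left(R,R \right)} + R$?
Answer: $\frac{40677}{10} \approx 4067.7$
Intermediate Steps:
$q{\left(k,m \right)} = 0$ ($q{\left(k,m \right)} = 0 \left(-1\right) = 0$)
$p{\left(R \right)} = R$ ($p{\left(R \right)} = 0 + R = R$)
$\frac{149}{-10} \left(\left(-87\right) 3 + p{\left(-12 \right)}\right) = \frac{149}{-10} \left(\left(-87\right) 3 - 12\right) = 149 \left(- \frac{1}{10}\right) \left(-261 - 12\right) = \left(- \frac{149}{10}\right) \left(-273\right) = \frac{40677}{10}$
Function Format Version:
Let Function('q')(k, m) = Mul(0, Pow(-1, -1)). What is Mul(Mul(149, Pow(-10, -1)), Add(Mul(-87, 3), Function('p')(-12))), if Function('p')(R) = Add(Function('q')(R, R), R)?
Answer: Rational(40677, 10) ≈ 4067.7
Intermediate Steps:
Function('q')(k, m) = 0 (Function('q')(k, m) = Mul(0, -1) = 0)
Function('p')(R) = R (Function('p')(R) = Add(0, R) = R)
Mul(Mul(149, Pow(-10, -1)), Add(Mul(-87, 3), Function('p')(-12))) = Mul(Mul(149, Pow(-10, -1)), Add(Mul(-87, 3), -12)) = Mul(Mul(149, Rational(-1, 10)), Add(-261, -12)) = Mul(Rational(-149, 10), -273) = Rational(40677, 10)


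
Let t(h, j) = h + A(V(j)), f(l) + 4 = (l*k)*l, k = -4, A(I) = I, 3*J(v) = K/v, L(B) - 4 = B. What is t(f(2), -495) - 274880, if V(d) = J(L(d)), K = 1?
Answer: -404927701/1473 ≈ -2.7490e+5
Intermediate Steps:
L(B) = 4 + B
J(v) = 1/(3*v) (J(v) = (1/v)/3 = 1/(3*v))
V(d) = 1/(3*(4 + d))
f(l) = -4 - 4*l**2 (f(l) = -4 + (l*(-4))*l = -4 + (-4*l)*l = -4 - 4*l**2)
t(h, j) = h + 1/(3*(4 + j))
t(f(2), -495) - 274880 = (1/3 + (-4 - 4*2**2)*(4 - 495))/(4 - 495) - 274880 = (1/3 + (-4 - 4*4)*(-491))/(-491) - 274880 = -(1/3 + (-4 - 16)*(-491))/491 - 274880 = -(1/3 - 20*(-491))/491 - 274880 = -(1/3 + 9820)/491 - 274880 = -1/491*29461/3 - 274880 = -29461/1473 - 274880 = -404927701/1473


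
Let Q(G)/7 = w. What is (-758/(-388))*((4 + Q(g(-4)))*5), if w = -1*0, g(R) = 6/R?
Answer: 3790/97 ≈ 39.072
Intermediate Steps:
w = 0
Q(G) = 0 (Q(G) = 7*0 = 0)
(-758/(-388))*((4 + Q(g(-4)))*5) = (-758/(-388))*((4 + 0)*5) = (-758*(-1/388))*(4*5) = (379/194)*20 = 3790/97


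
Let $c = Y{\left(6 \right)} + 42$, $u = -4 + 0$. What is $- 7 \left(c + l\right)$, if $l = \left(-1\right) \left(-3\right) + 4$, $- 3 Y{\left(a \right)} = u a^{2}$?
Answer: $-679$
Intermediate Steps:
$u = -4$
$Y{\left(a \right)} = \frac{4 a^{2}}{3}$ ($Y{\left(a \right)} = - \frac{\left(-4\right) a^{2}}{3} = \frac{4 a^{2}}{3}$)
$l = 7$ ($l = 3 + 4 = 7$)
$c = 90$ ($c = \frac{4 \cdot 6^{2}}{3} + 42 = \frac{4}{3} \cdot 36 + 42 = 48 + 42 = 90$)
$- 7 \left(c + l\right) = - 7 \left(90 + 7\right) = \left(-7\right) 97 = -679$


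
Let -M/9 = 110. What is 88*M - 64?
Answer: -87184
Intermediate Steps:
M = -990 (M = -9*110 = -990)
88*M - 64 = 88*(-990) - 64 = -87120 - 64 = -87184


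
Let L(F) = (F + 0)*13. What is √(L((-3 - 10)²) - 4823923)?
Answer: I*√4821726 ≈ 2195.8*I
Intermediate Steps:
L(F) = 13*F (L(F) = F*13 = 13*F)
√(L((-3 - 10)²) - 4823923) = √(13*(-3 - 10)² - 4823923) = √(13*(-13)² - 4823923) = √(13*169 - 4823923) = √(2197 - 4823923) = √(-4821726) = I*√4821726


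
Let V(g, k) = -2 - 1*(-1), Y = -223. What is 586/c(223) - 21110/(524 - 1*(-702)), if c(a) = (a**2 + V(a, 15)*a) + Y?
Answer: -519822847/30210479 ≈ -17.207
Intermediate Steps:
V(g, k) = -1 (V(g, k) = -2 + 1 = -1)
c(a) = -223 + a**2 - a (c(a) = (a**2 - a) - 223 = -223 + a**2 - a)
586/c(223) - 21110/(524 - 1*(-702)) = 586/(-223 + 223**2 - 1*223) - 21110/(524 - 1*(-702)) = 586/(-223 + 49729 - 223) - 21110/(524 + 702) = 586/49283 - 21110/1226 = 586*(1/49283) - 21110*1/1226 = 586/49283 - 10555/613 = -519822847/30210479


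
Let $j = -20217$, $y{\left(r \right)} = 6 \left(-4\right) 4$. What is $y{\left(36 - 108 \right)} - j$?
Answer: $20121$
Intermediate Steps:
$y{\left(r \right)} = -96$ ($y{\left(r \right)} = \left(-24\right) 4 = -96$)
$y{\left(36 - 108 \right)} - j = -96 - -20217 = -96 + 20217 = 20121$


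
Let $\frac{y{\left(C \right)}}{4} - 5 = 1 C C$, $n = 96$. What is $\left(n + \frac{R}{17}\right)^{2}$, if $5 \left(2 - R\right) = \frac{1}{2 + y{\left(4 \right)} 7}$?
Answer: $\frac{80398901209}{8702500} \approx 9238.6$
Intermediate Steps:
$y{\left(C \right)} = 20 + 4 C^{2}$ ($y{\left(C \right)} = 20 + 4 \cdot 1 C C = 20 + 4 C C = 20 + 4 C^{2}$)
$R = \frac{5899}{2950}$ ($R = 2 - \frac{1}{5 \left(2 + \left(20 + 4 \cdot 4^{2}\right) 7\right)} = 2 - \frac{1}{5 \left(2 + \left(20 + 4 \cdot 16\right) 7\right)} = 2 - \frac{1}{5 \left(2 + \left(20 + 64\right) 7\right)} = 2 - \frac{1}{5 \left(2 + 84 \cdot 7\right)} = 2 - \frac{1}{5 \left(2 + 588\right)} = 2 - \frac{1}{5 \cdot 590} = 2 - \frac{1}{2950} = \frac{5899}{2950} \approx 1.9997$)
$\left(n + \frac{R}{17}\right)^{2} = \left(96 + \frac{5899}{2950 \cdot 17}\right)^{2} = \left(96 + \frac{5899}{2950} \cdot \frac{1}{17}\right)^{2} = \left(96 + \frac{347}{2950}\right)^{2} = \left(\frac{283547}{2950}\right)^{2} = \frac{80398901209}{8702500}$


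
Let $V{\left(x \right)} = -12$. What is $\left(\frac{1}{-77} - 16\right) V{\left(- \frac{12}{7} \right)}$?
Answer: $\frac{14796}{77} \approx 192.16$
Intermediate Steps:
$\left(\frac{1}{-77} - 16\right) V{\left(- \frac{12}{7} \right)} = \left(\frac{1}{-77} - 16\right) \left(-12\right) = \left(- \frac{1}{77} - 16\right) \left(-12\right) = \left(- \frac{1233}{77}\right) \left(-12\right) = \frac{14796}{77}$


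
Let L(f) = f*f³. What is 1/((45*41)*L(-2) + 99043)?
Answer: 1/128563 ≈ 7.7783e-6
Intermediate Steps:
L(f) = f⁴
1/((45*41)*L(-2) + 99043) = 1/((45*41)*(-2)⁴ + 99043) = 1/(1845*16 + 99043) = 1/(29520 + 99043) = 1/128563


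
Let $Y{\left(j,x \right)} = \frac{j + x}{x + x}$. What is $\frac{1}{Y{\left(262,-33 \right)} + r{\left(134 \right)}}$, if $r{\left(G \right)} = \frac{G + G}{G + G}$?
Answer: $- \frac{66}{163} \approx -0.40491$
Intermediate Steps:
$Y{\left(j,x \right)} = \frac{j + x}{2 x}$
$r{\left(G \right)} = 1$ ($r{\left(G \right)} = \frac{2 G}{2 G} = 2 G \frac{1}{2 G} = 1$)
$\frac{1}{Y{\left(262,-33 \right)} + r{\left(134 \right)}} = \frac{1}{\frac{262 - 33}{2 \left(-33\right)} + 1} = \frac{1}{\frac{1}{2} \left(- \frac{1}{33}\right) 229 + 1} = \frac{1}{- \frac{229}{66} + 1} = \frac{1}{- \frac{163}{66}} = - \frac{66}{163}$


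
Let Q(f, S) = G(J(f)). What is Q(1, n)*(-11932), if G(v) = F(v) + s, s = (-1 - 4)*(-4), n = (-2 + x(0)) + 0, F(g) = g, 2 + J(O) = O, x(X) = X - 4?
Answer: -226708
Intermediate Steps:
x(X) = -4 + X
J(O) = -2 + O
n = -6 (n = (-2 + (-4 + 0)) + 0 = (-2 - 4) + 0 = -6 + 0 = -6)
s = 20 (s = -5*(-4) = 20)
G(v) = 20 + v (G(v) = v + 20 = 20 + v)
Q(f, S) = 18 + f (Q(f, S) = 20 + (-2 + f) = 18 + f)
Q(1, n)*(-11932) = (18 + 1)*(-11932) = 19*(-11932) = -226708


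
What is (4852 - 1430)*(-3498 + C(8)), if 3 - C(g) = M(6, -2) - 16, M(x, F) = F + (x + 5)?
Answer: -11935936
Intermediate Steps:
M(x, F) = 5 + F + x (M(x, F) = F + (5 + x) = 5 + F + x)
C(g) = 10 (C(g) = 3 - ((5 - 2 + 6) - 16) = 3 - (9 - 16) = 3 - 1*(-7) = 3 + 7 = 10)
(4852 - 1430)*(-3498 + C(8)) = (4852 - 1430)*(-3498 + 10) = 3422*(-3488) = -11935936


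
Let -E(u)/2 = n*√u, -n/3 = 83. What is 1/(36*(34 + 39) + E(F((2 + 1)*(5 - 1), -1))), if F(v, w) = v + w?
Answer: 73/116065 - 83*√11/696390 ≈ 0.00023366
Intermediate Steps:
n = -249 (n = -3*83 = -249)
E(u) = 498*√u (E(u) = -(-498)*√u = 498*√u)
1/(36*(34 + 39) + E(F((2 + 1)*(5 - 1), -1))) = 1/(36*(34 + 39) + 498*√((2 + 1)*(5 - 1) - 1)) = 1/(36*73 + 498*√(3*4 - 1)) = 1/(2628 + 498*√(12 - 1)) = 1/(2628 + 498*√11)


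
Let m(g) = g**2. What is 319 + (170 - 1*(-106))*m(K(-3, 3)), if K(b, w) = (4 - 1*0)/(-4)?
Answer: 595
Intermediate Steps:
K(b, w) = -1 (K(b, w) = (4 + 0)*(-1/4) = 4*(-1/4) = -1)
319 + (170 - 1*(-106))*m(K(-3, 3)) = 319 + (170 - 1*(-106))*(-1)**2 = 319 + (170 + 106)*1 = 319 + 276*1 = 319 + 276 = 595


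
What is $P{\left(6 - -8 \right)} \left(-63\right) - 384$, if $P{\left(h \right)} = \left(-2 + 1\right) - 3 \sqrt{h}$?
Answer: $-321 + 189 \sqrt{14} \approx 386.17$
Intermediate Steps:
$P{\left(h \right)} = -1 - 3 \sqrt{h}$
$P{\left(6 - -8 \right)} \left(-63\right) - 384 = \left(-1 - 3 \sqrt{6 - -8}\right) \left(-63\right) - 384 = \left(-1 - 3 \sqrt{6 + 8}\right) \left(-63\right) - 384 = \left(-1 - 3 \sqrt{14}\right) \left(-63\right) - 384 = \left(63 + 189 \sqrt{14}\right) - 384 = -321 + 189 \sqrt{14}$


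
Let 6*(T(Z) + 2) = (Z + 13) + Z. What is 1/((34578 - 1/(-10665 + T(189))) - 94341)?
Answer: -63611/3801584187 ≈ -1.6733e-5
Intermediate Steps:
T(Z) = 1/6 + Z/3 (T(Z) = -2 + ((Z + 13) + Z)/6 = -2 + ((13 + Z) + Z)/6 = -2 + (13 + 2*Z)/6 = -2 + (13/6 + Z/3) = 1/6 + Z/3)
1/((34578 - 1/(-10665 + T(189))) - 94341) = 1/((34578 - 1/(-10665 + (1/6 + (1/3)*189))) - 94341) = 1/((34578 - 1/(-10665 + (1/6 + 63))) - 94341) = 1/((34578 - 1/(-10665 + 379/6)) - 94341) = 1/((34578 - 1/(-63611/6)) - 94341) = 1/((34578 - 1*(-6/63611)) - 94341) = 1/((34578 + 6/63611) - 94341) = 1/(2199541164/63611 - 94341) = 1/(-3801584187/63611) = -63611/3801584187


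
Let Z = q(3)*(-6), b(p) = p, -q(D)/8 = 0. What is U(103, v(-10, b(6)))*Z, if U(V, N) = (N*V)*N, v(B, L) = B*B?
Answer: 0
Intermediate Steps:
q(D) = 0 (q(D) = -8*0 = 0)
v(B, L) = B**2
Z = 0 (Z = 0*(-6) = 0)
U(V, N) = V*N**2
U(103, v(-10, b(6)))*Z = (103*((-10)**2)**2)*0 = (103*100**2)*0 = (103*10000)*0 = 1030000*0 = 0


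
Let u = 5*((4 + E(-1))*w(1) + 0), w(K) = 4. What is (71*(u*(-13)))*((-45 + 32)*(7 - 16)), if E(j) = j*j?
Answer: -10799100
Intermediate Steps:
E(j) = j**2
u = 100 (u = 5*((4 + (-1)**2)*4 + 0) = 5*((4 + 1)*4 + 0) = 5*(5*4 + 0) = 5*(20 + 0) = 5*20 = 100)
(71*(u*(-13)))*((-45 + 32)*(7 - 16)) = (71*(100*(-13)))*((-45 + 32)*(7 - 16)) = (71*(-1300))*(-13*(-9)) = -92300*117 = -10799100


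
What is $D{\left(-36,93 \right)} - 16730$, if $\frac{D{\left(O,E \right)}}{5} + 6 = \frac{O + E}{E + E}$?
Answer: $- \frac{1039025}{62} \approx -16758.0$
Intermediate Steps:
$D{\left(O,E \right)} = -30 + \frac{5 \left(E + O\right)}{2 E}$ ($D{\left(O,E \right)} = -30 + 5 \frac{O + E}{E + E} = -30 + 5 \frac{E + O}{2 E} = -30 + \frac{5 \left(E + O\right)}{2 E}$)
$D{\left(-36,93 \right)} - 16730 = \frac{5 \left(-36 - 1023\right)}{2 \cdot 93} - 16730 = \frac{5}{2} \cdot \frac{1}{93} \left(-36 - 1023\right) - 16730 = \frac{5}{2} \cdot \frac{1}{93} \left(-1059\right) - 16730 = - \frac{1765}{62} - 16730 = - \frac{1039025}{62}$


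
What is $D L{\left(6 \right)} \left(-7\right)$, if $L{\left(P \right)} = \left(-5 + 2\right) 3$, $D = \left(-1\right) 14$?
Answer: $-882$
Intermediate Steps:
$D = -14$
$L{\left(P \right)} = -9$ ($L{\left(P \right)} = \left(-3\right) 3 = -9$)
$D L{\left(6 \right)} \left(-7\right) = \left(-14\right) \left(-9\right) \left(-7\right) = 126 \left(-7\right) = -882$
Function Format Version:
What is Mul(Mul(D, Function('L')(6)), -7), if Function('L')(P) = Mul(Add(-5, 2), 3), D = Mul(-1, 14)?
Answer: -882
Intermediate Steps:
D = -14
Function('L')(P) = -9 (Function('L')(P) = Mul(-3, 3) = -9)
Mul(Mul(D, Function('L')(6)), -7) = Mul(Mul(-14, -9), -7) = Mul(126, -7) = -882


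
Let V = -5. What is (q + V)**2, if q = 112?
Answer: 11449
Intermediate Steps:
(q + V)**2 = (112 - 5)**2 = 107**2 = 11449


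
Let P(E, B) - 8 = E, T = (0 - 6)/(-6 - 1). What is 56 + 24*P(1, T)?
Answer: 272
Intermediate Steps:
T = 6/7 (T = -6/(-7) = -6*(-⅐) = 6/7 ≈ 0.85714)
P(E, B) = 8 + E
56 + 24*P(1, T) = 56 + 24*(8 + 1) = 56 + 24*9 = 56 + 216 = 272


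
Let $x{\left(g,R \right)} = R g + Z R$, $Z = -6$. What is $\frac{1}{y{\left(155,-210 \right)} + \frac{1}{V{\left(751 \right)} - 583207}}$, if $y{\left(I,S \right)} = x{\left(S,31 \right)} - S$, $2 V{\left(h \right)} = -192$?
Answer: $- \frac{583303}{3783303259} \approx -0.00015418$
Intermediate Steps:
$V{\left(h \right)} = -96$ ($V{\left(h \right)} = \frac{1}{2} \left(-192\right) = -96$)
$x{\left(g,R \right)} = - 6 R + R g$ ($x{\left(g,R \right)} = R g - 6 R = - 6 R + R g$)
$y{\left(I,S \right)} = -186 + 30 S$ ($y{\left(I,S \right)} = 31 \left(-6 + S\right) - S = \left(-186 + 31 S\right) - S = -186 + 30 S$)
$\frac{1}{y{\left(155,-210 \right)} + \frac{1}{V{\left(751 \right)} - 583207}} = \frac{1}{\left(-186 + 30 \left(-210\right)\right) + \frac{1}{-96 - 583207}} = \frac{1}{\left(-186 - 6300\right) + \frac{1}{-583303}} = \frac{1}{-6486 - \frac{1}{583303}} = \frac{1}{- \frac{3783303259}{583303}} = - \frac{583303}{3783303259}$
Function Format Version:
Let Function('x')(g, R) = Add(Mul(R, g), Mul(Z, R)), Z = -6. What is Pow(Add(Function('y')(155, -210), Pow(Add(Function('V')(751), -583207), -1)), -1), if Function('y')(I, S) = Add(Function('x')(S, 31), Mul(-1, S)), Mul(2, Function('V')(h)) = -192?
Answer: Rational(-583303, 3783303259) ≈ -0.00015418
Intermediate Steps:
Function('V')(h) = -96 (Function('V')(h) = Mul(Rational(1, 2), -192) = -96)
Function('x')(g, R) = Add(Mul(-6, R), Mul(R, g)) (Function('x')(g, R) = Add(Mul(R, g), Mul(-6, R)) = Add(Mul(-6, R), Mul(R, g)))
Function('y')(I, S) = Add(-186, Mul(30, S)) (Function('y')(I, S) = Add(Mul(31, Add(-6, S)), Mul(-1, S)) = Add(Add(-186, Mul(31, S)), Mul(-1, S)) = Add(-186, Mul(30, S)))
Pow(Add(Function('y')(155, -210), Pow(Add(Function('V')(751), -583207), -1)), -1) = Pow(Add(Add(-186, Mul(30, -210)), Pow(Add(-96, -583207), -1)), -1) = Pow(Add(Add(-186, -6300), Pow(-583303, -1)), -1) = Pow(Add(-6486, Rational(-1, 583303)), -1) = Pow(Rational(-3783303259, 583303), -1) = Rational(-583303, 3783303259)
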